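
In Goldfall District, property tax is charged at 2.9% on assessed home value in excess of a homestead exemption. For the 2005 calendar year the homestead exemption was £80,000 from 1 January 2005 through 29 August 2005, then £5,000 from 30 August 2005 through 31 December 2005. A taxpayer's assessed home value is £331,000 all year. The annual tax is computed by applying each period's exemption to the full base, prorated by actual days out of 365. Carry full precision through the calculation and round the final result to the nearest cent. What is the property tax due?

1 January – 29 August 2005: 241 days, exemption £80,000 → (£331,000 − £80,000) × 2.9% × 241/365 = £4,806.1342
30 August – 31 December 2005: 124 days, exemption £5,000 → (£331,000 − £5,000) × 2.9% × 124/365 = £3,211.7699
Total = £8,017.9041

£8,017.90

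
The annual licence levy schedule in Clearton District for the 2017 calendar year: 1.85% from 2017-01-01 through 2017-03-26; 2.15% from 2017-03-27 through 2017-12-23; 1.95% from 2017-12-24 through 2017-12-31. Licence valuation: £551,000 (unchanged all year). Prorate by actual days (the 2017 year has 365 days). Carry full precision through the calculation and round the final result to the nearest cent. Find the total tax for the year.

2017-01-01 to 2017-03-26: 85 days at 1.85% → £551,000 × 1.85% × 85/365 = £2,373.8288
2017-03-27 to 2017-12-23: 272 days at 2.15% → £551,000 × 2.15% × 272/365 = £8,828.0767
2017-12-24 to 2017-12-31: 8 days at 1.95% → £551,000 × 1.95% × 8/365 = £235.4959
Total = £11,437.4014

£11,437.40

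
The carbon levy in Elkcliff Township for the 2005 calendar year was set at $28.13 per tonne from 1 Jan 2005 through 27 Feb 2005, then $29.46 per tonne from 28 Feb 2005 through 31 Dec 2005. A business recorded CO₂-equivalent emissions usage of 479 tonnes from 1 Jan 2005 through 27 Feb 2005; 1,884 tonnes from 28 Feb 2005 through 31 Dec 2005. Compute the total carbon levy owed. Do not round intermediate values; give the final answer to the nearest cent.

1 Jan – 27 Feb 2005: 479 tonnes at $28.13/tonne → $13,474.27
28 Feb – 31 Dec 2005: 1,884 tonnes at $29.46/tonne → $55,502.64

$68,976.91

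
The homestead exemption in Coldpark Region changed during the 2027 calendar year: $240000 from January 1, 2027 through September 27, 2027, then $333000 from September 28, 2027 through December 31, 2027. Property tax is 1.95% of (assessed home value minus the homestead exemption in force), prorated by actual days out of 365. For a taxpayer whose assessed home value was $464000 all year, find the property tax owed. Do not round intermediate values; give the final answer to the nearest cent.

January 1 – September 27, 2027: 270 days, exemption $240000 → ($464000 − $240000) × 1.95% × 270/365 = $3231.1233
September 28 – December 31, 2027: 95 days, exemption $333000 → ($464000 − $333000) × 1.95% × 95/365 = $664.8699
Total = $3895.9932

$3895.99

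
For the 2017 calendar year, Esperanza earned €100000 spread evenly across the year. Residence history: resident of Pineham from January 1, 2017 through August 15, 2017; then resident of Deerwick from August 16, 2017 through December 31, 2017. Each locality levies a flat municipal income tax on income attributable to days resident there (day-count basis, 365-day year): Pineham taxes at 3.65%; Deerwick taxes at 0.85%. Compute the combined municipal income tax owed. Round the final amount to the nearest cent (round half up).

Pineham, January 1 – August 15, 2017: 227 days → €100000 × 3.65% × 227/365 = €2270.0000
Deerwick, August 16 – December 31, 2017: 138 days → €100000 × 0.85% × 138/365 = €321.3699
Total = €2591.3699

€2591.37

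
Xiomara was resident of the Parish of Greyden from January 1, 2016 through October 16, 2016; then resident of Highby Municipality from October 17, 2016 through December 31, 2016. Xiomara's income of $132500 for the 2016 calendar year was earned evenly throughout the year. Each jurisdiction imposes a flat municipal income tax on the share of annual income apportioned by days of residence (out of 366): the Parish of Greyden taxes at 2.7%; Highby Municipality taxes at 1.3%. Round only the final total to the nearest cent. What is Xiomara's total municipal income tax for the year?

The Parish of Greyden, January 1 – October 16, 2016: 290 days → $132500 × 2.7% × 290/366 = $2834.6311
Highby Municipality, October 17 – December 31, 2016: 76 days → $132500 × 1.3% × 76/366 = $357.6776
Total = $3192.3087

$3192.31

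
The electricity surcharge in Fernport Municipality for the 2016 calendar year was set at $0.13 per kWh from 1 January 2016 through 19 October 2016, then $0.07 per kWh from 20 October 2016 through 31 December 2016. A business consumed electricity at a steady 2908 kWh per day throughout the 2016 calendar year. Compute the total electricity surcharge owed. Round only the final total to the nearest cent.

1 January – 19 October 2016: 293 days × 2908 kWh/day = 852,044 kWh at $0.13/kWh → $110,765.72
20 October – 31 December 2016: 73 days × 2908 kWh/day = 212,284 kWh at $0.07/kWh → $14,859.88

$125,625.60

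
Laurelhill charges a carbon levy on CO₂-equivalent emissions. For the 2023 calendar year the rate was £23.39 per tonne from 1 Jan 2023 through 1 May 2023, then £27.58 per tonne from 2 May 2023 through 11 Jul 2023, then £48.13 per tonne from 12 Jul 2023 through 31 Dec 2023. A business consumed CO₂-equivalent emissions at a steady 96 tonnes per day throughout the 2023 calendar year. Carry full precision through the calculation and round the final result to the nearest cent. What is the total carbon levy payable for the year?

£1,259,026.56

1 Jan – 1 May 2023: 121 days × 96 tonnes/day = 11,616 tonnes at £23.39/tonne → £271,698.24
2 May – 11 Jul 2023: 71 days × 96 tonnes/day = 6,816 tonnes at £27.58/tonne → £187,985.28
12 Jul – 31 Dec 2023: 173 days × 96 tonnes/day = 16,608 tonnes at £48.13/tonne → £799,343.04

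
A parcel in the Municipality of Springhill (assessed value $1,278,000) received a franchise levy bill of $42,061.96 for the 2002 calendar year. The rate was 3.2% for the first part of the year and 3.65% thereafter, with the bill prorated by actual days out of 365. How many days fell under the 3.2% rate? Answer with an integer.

291 days

Let d = days at the first rate; then 365 − d days at the second rate.
$1,278,000 × [3.2%·d + 3.65%·(365−d)] / 365 = $42,061.96
Solving gives d = 291, so the new rate took effect on 19 October 2002.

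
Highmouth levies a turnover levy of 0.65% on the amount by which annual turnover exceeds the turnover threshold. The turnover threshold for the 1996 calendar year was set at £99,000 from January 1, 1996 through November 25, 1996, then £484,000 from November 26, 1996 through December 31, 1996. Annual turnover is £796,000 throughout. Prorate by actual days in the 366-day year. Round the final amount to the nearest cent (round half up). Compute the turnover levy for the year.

£4,284.35

January 1 – November 25, 1996: 330 days, exemption £99,000 → (£796,000 − £99,000) × 0.65% × 330/366 = £4,084.8770
November 26 – December 31, 1996: 36 days, exemption £484,000 → (£796,000 − £484,000) × 0.65% × 36/366 = £199.4754
Total = £4,284.3525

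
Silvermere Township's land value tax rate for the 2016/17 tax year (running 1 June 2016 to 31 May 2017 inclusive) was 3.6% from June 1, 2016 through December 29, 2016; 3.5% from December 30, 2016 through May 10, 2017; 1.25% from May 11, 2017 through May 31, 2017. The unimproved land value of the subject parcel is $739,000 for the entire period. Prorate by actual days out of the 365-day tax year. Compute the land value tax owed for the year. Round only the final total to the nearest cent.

$25,337.58

June 1 – December 29, 2016: 212 days at 3.6% → $739,000 × 3.6% × 212/365 = $15,452.1863
December 30, 2016 – May 10, 2017: 132 days at 3.5% → $739,000 × 3.5% × 132/365 = $9,353.9178
May 11 – May 31, 2017: 21 days at 1.25% → $739,000 × 1.25% × 21/365 = $531.4726
Total = $25,337.5767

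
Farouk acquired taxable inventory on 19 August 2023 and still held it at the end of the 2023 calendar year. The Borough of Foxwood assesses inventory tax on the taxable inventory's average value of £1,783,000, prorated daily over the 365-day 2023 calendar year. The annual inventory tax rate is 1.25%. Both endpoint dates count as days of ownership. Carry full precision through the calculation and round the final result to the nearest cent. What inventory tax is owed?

£8,243.32

Days held (19 August – 31 December 2023): 135 out of 365
Tax = £1,783,000 × 1.25% × 135/365 = £8,243.3219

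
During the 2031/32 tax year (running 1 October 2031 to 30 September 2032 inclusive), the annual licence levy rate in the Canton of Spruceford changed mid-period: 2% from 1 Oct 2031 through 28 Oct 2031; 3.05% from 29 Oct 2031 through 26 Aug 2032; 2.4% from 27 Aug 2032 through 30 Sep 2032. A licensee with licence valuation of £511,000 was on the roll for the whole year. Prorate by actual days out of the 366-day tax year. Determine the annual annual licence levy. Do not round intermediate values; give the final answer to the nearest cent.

£14,857.39

1 Oct – 28 Oct 2031: 28 days at 2% → £511,000 × 2% × 28/366 = £781.8579
29 Oct 2031 – 26 Aug 2032: 303 days at 3.05% → £511,000 × 3.05% × 303/366 = £12,902.7500
27 Aug – 30 Sep 2032: 35 days at 2.4% → £511,000 × 2.4% × 35/366 = £1,172.7869
Total = £14,857.3948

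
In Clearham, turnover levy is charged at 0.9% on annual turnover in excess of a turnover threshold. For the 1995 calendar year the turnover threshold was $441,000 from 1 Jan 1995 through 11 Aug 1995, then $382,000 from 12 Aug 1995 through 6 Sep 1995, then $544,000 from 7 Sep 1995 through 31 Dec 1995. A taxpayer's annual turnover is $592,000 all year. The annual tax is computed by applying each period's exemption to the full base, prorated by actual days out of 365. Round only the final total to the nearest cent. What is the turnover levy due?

$1,102.22

1 Jan – 11 Aug 1995: 223 days, exemption $441,000 → ($592,000 − $441,000) × 0.9% × 223/365 = $830.2932
12 Aug – 6 Sep 1995: 26 days, exemption $382,000 → ($592,000 − $382,000) × 0.9% × 26/365 = $134.6301
7 Sep – 31 Dec 1995: 116 days, exemption $544,000 → ($592,000 − $544,000) × 0.9% × 116/365 = $137.2932
Total = $1,102.2164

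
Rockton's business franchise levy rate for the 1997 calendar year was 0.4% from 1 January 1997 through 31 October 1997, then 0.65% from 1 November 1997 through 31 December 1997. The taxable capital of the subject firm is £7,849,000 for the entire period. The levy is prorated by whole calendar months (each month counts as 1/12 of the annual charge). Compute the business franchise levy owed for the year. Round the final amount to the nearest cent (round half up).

£34,666.42

1 January – 31 October 1997: 10 months at 0.4% → £7,849,000 × 0.4% × 10/12 = £26,163.3333
1 November – 31 December 1997: 2 months at 0.65% → £7,849,000 × 0.65% × 2/12 = £8,503.0833
Total = £34,666.4167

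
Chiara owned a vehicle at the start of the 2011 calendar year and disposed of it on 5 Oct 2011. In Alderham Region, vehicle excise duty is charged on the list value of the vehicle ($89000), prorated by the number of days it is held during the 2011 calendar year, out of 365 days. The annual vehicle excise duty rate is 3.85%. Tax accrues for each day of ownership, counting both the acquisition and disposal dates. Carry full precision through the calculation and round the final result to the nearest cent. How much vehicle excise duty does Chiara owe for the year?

$2609.77

Days held (1 Jan – 5 Oct 2011): 278 out of 365
Tax = $89000 × 3.85% × 278/365 = $2609.7726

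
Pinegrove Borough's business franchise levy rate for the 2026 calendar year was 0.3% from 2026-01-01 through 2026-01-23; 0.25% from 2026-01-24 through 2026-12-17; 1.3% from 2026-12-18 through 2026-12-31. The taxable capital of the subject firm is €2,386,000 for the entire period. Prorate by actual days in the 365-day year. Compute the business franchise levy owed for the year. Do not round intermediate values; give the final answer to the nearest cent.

€7,001.11

2026-01-01 to 2026-01-23: 23 days at 0.3% → €2,386,000 × 0.3% × 23/365 = €451.0521
2026-01-24 to 2026-12-17: 328 days at 0.25% → €2,386,000 × 0.25% × 328/365 = €5,360.3288
2026-12-18 to 2026-12-31: 14 days at 1.3% → €2,386,000 × 1.3% × 14/365 = €1,189.7315
Total = €7,001.1123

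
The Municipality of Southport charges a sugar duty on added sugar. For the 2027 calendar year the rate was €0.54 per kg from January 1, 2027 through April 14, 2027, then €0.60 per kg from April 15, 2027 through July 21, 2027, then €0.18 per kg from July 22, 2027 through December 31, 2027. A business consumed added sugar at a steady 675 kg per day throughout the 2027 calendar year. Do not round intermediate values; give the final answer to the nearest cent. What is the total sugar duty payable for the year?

January 1 – April 14, 2027: 104 days × 675 kg/day = 70,200 kg at €0.54/kg → €37,908.00
April 15 – July 21, 2027: 98 days × 675 kg/day = 66,150 kg at €0.60/kg → €39,690.00
July 22 – December 31, 2027: 163 days × 675 kg/day = 110,025 kg at €0.18/kg → €19,804.50

€97,402.50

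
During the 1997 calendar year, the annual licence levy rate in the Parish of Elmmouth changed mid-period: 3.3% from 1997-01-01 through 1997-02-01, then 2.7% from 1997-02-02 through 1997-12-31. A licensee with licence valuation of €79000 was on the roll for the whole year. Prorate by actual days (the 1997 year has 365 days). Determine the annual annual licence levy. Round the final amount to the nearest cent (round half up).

1997-01-01 to 1997-02-01: 32 days at 3.3% → €79000 × 3.3% × 32/365 = €228.5589
1997-02-02 to 1997-12-31: 333 days at 2.7% → €79000 × 2.7% × 333/365 = €1945.9973
Total = €2174.5562

€2174.56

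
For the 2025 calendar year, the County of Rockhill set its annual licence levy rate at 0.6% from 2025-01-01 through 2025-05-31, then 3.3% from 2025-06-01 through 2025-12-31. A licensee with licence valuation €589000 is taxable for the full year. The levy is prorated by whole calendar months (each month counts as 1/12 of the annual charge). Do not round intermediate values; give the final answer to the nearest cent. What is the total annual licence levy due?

2025-01-01 to 2025-05-31: 5 months at 0.6% → €589000 × 0.6% × 5/12 = €1472.5000
2025-06-01 to 2025-12-31: 7 months at 3.3% → €589000 × 3.3% × 7/12 = €11338.2500
Total = €12810.7500

€12810.75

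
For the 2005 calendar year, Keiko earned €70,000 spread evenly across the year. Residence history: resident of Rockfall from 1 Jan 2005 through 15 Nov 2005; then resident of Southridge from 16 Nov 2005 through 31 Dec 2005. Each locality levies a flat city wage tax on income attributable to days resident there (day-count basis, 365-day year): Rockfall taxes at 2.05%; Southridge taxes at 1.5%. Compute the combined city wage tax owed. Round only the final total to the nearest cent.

Rockfall, 1 Jan – 15 Nov 2005: 319 days → €70,000 × 2.05% × 319/365 = €1,254.1507
Southridge, 16 Nov – 31 Dec 2005: 46 days → €70,000 × 1.5% × 46/365 = €132.3288
Total = €1,386.4795

€1,386.48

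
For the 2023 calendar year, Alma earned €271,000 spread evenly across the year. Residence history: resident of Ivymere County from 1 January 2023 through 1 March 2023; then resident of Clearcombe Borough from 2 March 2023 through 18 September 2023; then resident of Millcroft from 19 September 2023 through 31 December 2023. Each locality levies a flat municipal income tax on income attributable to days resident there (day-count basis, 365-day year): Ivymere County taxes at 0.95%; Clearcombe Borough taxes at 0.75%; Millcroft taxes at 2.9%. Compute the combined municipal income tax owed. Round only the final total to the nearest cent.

Ivymere County, 1 January – 1 March 2023: 60 days → €271,000 × 0.95% × 60/365 = €423.2055
Clearcombe Borough, 2 March – 18 September 2023: 201 days → €271,000 × 0.75% × 201/365 = €1,119.2671
Millcroft, 19 September – 31 December 2023: 104 days → €271,000 × 2.9% × 104/365 = €2,239.2767
Total = €3,781.7493

€3,781.75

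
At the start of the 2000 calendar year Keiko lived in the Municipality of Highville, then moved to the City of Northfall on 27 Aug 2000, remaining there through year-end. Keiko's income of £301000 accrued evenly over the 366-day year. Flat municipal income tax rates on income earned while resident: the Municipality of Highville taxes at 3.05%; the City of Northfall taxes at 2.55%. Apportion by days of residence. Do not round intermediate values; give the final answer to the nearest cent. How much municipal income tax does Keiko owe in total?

The Municipality of Highville, 1 Jan – 26 Aug 2000: 239 days → £301000 × 3.05% × 239/366 = £5994.9167
The City of Northfall, 27 Aug – 31 Dec 2000: 127 days → £301000 × 2.55% × 127/366 = £2663.3566
Total = £8658.2732

£8658.27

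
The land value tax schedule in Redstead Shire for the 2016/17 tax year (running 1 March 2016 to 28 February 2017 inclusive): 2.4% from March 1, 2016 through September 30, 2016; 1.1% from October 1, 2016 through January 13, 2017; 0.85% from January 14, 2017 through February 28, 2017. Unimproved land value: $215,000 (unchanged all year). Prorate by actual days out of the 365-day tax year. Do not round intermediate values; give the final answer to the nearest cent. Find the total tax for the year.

March 1 – September 30, 2016: 214 days at 2.4% → $215,000 × 2.4% × 214/365 = $3,025.3151
October 1, 2016 – January 13, 2017: 105 days at 1.1% → $215,000 × 1.1% × 105/365 = $680.3425
January 14 – February 28, 2017: 46 days at 0.85% → $215,000 × 0.85% × 46/365 = $230.3151
Total = $3,935.9726

$3,935.97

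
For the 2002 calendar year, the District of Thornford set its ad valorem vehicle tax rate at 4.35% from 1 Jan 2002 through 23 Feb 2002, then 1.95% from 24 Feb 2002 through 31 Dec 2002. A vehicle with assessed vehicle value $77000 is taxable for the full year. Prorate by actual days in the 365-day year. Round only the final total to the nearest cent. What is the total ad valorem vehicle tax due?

1 Jan – 23 Feb 2002: 54 days at 4.35% → $77000 × 4.35% × 54/365 = $495.5425
24 Feb – 31 Dec 2002: 311 days at 1.95% → $77000 × 1.95% × 311/365 = $1279.3603
Total = $1774.9027

$1774.90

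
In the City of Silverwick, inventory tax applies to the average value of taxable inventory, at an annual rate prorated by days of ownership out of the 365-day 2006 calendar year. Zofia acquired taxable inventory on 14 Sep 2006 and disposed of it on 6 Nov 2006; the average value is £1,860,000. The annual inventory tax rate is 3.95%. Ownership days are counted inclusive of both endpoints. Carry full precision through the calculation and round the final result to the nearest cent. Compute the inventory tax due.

£10,869.53

Days held (14 Sep – 6 Nov 2006): 54 out of 365
Tax = £1,860,000 × 3.95% × 54/365 = £10,869.5342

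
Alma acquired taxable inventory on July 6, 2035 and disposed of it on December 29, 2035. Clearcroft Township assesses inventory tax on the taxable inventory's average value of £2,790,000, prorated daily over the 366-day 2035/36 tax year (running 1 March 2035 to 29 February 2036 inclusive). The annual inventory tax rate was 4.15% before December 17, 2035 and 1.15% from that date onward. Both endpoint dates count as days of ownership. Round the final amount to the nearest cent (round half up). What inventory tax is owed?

July 6 – December 16, 2035: 164 days at 4.15% → £2,790,000 × 4.15% × 164/366 = £51,881.8033
December 17 – December 29, 2035: 13 days at 1.15% → £2,790,000 × 1.15% × 13/366 = £1,139.6311
Total = £53,021.4344

£53,021.43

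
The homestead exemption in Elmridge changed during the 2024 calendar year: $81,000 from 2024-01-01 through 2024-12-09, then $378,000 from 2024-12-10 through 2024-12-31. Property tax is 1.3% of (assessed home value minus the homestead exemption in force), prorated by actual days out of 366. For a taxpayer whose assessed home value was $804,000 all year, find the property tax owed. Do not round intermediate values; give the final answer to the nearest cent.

2024-01-01 to 2024-12-09: 344 days, exemption $81,000 → ($804,000 − $81,000) × 1.3% × 344/366 = $8,834.0328
2024-12-10 to 2024-12-31: 22 days, exemption $378,000 → ($804,000 − $378,000) × 1.3% × 22/366 = $332.8852
Total = $9,166.9180

$9,166.92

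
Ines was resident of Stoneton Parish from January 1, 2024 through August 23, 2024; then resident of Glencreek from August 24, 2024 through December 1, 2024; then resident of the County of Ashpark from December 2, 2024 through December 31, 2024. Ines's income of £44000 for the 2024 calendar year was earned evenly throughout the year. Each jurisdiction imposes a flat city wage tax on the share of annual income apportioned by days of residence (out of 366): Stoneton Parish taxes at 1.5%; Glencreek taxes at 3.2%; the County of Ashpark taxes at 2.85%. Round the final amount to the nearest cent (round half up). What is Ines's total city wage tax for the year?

£913.06

Stoneton Parish, January 1 – August 23, 2024: 236 days → £44000 × 1.5% × 236/366 = £425.5738
Glencreek, August 24 – December 1, 2024: 100 days → £44000 × 3.2% × 100/366 = £384.6995
The County of Ashpark, December 2 – December 31, 2024: 30 days → £44000 × 2.85% × 30/366 = £102.7869
Total = £913.0601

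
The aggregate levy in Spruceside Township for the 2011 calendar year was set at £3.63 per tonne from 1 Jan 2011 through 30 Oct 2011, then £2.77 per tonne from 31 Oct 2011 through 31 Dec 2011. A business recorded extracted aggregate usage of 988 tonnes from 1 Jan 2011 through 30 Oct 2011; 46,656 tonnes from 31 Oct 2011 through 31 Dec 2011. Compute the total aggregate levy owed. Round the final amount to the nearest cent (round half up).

£132823.56

1 Jan – 30 Oct 2011: 988 tonnes at £3.63/tonne → £3586.44
31 Oct – 31 Dec 2011: 46,656 tonnes at £2.77/tonne → £129237.12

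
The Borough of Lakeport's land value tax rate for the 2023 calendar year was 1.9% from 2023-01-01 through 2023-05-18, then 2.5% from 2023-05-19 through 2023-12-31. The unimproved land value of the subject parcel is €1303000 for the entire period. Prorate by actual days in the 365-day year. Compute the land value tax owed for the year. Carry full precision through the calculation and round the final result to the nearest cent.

€29619.15

2023-01-01 to 2023-05-18: 138 days at 1.9% → €1303000 × 1.9% × 138/365 = €9360.1808
2023-05-19 to 2023-12-31: 227 days at 2.5% → €1303000 × 2.5% × 227/365 = €20258.9726
Total = €29619.1534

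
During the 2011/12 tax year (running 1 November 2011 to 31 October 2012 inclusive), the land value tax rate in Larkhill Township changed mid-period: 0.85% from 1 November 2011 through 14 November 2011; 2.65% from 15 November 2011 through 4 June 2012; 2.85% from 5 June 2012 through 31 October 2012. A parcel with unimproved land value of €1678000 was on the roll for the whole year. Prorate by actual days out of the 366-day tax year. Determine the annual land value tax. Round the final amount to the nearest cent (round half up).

1 November – 14 November 2011: 14 days at 0.85% → €1678000 × 0.85% × 14/366 = €545.5792
15 November 2011 – 4 June 2012: 203 days at 2.65% → €1678000 × 2.65% × 203/366 = €24663.3907
5 June – 31 October 2012: 149 days at 2.85% → €1678000 × 2.85% × 149/366 = €19468.9262
Total = €44677.8962

€44677.90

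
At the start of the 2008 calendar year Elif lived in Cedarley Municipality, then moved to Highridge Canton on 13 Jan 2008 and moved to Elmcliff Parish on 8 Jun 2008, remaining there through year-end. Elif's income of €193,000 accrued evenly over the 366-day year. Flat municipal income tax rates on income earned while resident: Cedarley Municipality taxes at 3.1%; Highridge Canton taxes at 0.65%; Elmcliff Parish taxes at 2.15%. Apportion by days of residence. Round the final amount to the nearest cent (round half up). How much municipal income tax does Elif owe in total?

€3,046.87

Cedarley Municipality, 1 Jan – 12 Jan 2008: 12 days → €193,000 × 3.1% × 12/366 = €196.1639
Highridge Canton, 13 Jan – 7 Jun 2008: 147 days → €193,000 × 0.65% × 147/366 = €503.8566
Elmcliff Parish, 8 Jun – 31 Dec 2008: 207 days → €193,000 × 2.15% × 207/366 = €2,346.8484
Total = €3,046.8689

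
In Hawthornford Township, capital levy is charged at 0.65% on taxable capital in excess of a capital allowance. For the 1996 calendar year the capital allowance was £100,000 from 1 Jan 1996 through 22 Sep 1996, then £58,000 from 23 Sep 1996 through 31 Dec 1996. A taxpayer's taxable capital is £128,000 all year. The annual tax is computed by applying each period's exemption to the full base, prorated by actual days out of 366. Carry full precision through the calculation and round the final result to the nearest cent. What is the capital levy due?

1 Jan – 22 Sep 1996: 266 days, exemption £100,000 → (£128,000 − £100,000) × 0.65% × 266/366 = £132.2732
23 Sep – 31 Dec 1996: 100 days, exemption £58,000 → (£128,000 − £58,000) × 0.65% × 100/366 = £124.3169
Total = £256.5902

£256.59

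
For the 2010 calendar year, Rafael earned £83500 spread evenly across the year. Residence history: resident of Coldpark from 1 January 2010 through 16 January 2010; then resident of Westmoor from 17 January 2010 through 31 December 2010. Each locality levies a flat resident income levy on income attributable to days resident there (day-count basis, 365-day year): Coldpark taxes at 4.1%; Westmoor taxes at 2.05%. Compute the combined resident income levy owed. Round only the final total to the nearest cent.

Coldpark, 1 January – 16 January 2010: 16 days → £83500 × 4.1% × 16/365 = £150.0712
Westmoor, 17 January – 31 December 2010: 349 days → £83500 × 2.05% × 349/365 = £1636.7144
Total = £1786.7856

£1786.79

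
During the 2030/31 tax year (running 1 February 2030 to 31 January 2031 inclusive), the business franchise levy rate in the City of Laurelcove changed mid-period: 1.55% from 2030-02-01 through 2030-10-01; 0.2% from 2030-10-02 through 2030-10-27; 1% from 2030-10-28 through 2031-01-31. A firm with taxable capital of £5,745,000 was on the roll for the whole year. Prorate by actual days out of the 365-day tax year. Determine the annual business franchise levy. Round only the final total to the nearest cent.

£75,212.28

2030-02-01 to 2030-10-01: 243 days at 1.55% → £5,745,000 × 1.55% × 243/365 = £59,283.6781
2030-10-02 to 2030-10-27: 26 days at 0.2% → £5,745,000 × 0.2% × 26/365 = £818.4658
2030-10-28 to 2031-01-31: 96 days at 1% → £5,745,000 × 1% × 96/365 = £15,110.1370
Total = £75,212.2808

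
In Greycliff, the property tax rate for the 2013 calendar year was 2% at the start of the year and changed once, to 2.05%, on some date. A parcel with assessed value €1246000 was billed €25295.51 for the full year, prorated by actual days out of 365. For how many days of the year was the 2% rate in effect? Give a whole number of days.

Let d = days at the first rate; then 365 − d days at the second rate.
€1246000 × [2%·d + 2.05%·(365−d)] / 365 = €25295.51
Solving gives d = 145, so the new rate took effect on 26 May 2013.

145 days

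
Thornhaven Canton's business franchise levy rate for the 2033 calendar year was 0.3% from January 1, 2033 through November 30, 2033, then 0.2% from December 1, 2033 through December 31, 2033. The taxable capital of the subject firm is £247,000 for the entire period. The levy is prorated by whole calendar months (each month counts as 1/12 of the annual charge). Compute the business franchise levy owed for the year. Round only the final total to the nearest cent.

January 1 – November 30, 2033: 11 months at 0.3% → £247,000 × 0.3% × 11/12 = £679.2500
December 1 – December 31, 2033: 1 month at 0.2% → £247,000 × 0.2% × 1/12 = £41.1667
Total = £720.4167

£720.42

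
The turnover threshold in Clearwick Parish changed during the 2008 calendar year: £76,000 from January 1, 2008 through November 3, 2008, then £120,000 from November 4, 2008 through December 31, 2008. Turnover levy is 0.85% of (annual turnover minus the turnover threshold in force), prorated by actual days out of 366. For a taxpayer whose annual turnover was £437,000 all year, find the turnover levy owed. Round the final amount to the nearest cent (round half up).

£3,009.23

January 1 – November 3, 2008: 308 days, exemption £76,000 → (£437,000 − £76,000) × 0.85% × 308/366 = £2,582.2350
November 4 – December 31, 2008: 58 days, exemption £120,000 → (£437,000 − £120,000) × 0.85% × 58/366 = £426.9973
Total = £3,009.2322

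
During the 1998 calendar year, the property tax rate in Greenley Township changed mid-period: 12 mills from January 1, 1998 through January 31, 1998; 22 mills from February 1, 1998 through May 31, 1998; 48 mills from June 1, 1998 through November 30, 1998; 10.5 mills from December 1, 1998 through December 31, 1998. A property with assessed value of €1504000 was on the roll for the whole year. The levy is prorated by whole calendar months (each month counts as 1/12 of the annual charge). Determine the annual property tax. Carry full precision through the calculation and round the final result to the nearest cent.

€49945.33

January 1 – January 31, 1998: 1 month at 12 mills → €1504000 × 1.2% × 1/12 = €1504.0000
February 1 – May 31, 1998: 4 months at 22 mills → €1504000 × 2.2% × 4/12 = €11029.3333
June 1 – November 30, 1998: 6 months at 48 mills → €1504000 × 4.8% × 6/12 = €36096.0000
December 1 – December 31, 1998: 1 month at 10.5 mills → €1504000 × 1.05% × 1/12 = €1316.0000
Total = €49945.3333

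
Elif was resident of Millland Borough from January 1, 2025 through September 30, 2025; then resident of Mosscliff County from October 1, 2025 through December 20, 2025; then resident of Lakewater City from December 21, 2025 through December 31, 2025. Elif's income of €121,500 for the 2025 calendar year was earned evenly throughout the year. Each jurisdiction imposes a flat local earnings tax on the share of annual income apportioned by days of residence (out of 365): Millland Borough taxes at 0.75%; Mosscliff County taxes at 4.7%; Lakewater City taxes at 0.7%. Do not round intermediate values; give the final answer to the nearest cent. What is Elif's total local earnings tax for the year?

€1,974.46

Millland Borough, January 1 – September 30, 2025: 273 days → €121,500 × 0.75% × 273/365 = €681.5651
Mosscliff County, October 1 – December 20, 2025: 81 days → €121,500 × 4.7% × 81/365 = €1,267.2616
Lakewater City, December 21 – December 31, 2025: 11 days → €121,500 × 0.7% × 11/365 = €25.6315
Total = €1,974.4582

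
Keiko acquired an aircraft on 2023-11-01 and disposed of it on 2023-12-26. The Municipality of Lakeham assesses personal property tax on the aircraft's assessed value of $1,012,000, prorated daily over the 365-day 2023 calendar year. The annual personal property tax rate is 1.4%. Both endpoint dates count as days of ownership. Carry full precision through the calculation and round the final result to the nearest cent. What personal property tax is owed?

Days held (2023-11-01 to 2023-12-26): 56 out of 365
Tax = $1,012,000 × 1.4% × 56/365 = $2,173.7205

$2,173.72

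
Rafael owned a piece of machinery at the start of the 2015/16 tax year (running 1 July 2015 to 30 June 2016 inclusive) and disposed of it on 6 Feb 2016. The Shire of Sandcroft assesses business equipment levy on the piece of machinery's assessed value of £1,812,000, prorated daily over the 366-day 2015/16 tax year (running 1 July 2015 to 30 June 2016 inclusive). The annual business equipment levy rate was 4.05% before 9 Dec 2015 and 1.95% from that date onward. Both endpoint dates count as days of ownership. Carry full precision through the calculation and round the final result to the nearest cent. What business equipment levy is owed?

1 Jul – 8 Dec 2015: 161 days at 4.05% → £1,812,000 × 4.05% × 161/366 = £32,281.8197
9 Dec 2015 – 6 Feb 2016: 60 days at 1.95% → £1,812,000 × 1.95% × 60/366 = £5,792.4590
Total = £38,074.2787

£38,074.28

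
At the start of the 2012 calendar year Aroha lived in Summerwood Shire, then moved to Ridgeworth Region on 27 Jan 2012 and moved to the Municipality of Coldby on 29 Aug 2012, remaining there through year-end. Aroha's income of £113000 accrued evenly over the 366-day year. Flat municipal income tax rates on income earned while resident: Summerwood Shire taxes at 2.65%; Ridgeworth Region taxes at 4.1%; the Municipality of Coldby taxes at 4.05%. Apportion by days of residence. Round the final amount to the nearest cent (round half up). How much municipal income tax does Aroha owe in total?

Summerwood Shire, 1 Jan – 26 Jan 2012: 26 days → £113000 × 2.65% × 26/366 = £212.7240
Ridgeworth Region, 27 Jan – 28 Aug 2012: 215 days → £113000 × 4.1% × 215/366 = £2721.5710
The Municipality of Coldby, 29 Aug – 31 Dec 2012: 125 days → £113000 × 4.05% × 125/366 = £1563.0123
Total = £4497.3074

£4497.31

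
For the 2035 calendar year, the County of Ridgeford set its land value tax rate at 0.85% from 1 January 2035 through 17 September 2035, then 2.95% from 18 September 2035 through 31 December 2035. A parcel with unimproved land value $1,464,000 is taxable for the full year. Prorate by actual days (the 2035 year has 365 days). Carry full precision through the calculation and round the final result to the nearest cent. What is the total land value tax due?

1 January – 17 September 2035: 260 days at 0.85% → $1,464,000 × 0.85% × 260/365 = $8,864.2192
18 September – 31 December 2035: 105 days at 2.95% → $1,464,000 × 2.95% × 105/365 = $12,423.9452
Total = $21,288.1644

$21,288.16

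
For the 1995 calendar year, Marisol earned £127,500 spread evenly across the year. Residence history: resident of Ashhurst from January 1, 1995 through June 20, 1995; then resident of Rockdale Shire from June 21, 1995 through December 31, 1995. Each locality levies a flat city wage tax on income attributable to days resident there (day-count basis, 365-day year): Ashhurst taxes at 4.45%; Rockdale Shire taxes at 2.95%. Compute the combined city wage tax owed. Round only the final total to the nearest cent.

Ashhurst, January 1 – June 20, 1995: 171 days → £127,500 × 4.45% × 171/365 = £2,658.1130
Rockdale Shire, June 21 – December 31, 1995: 194 days → £127,500 × 2.95% × 194/365 = £1,999.1301
Total = £4,657.2432

£4,657.24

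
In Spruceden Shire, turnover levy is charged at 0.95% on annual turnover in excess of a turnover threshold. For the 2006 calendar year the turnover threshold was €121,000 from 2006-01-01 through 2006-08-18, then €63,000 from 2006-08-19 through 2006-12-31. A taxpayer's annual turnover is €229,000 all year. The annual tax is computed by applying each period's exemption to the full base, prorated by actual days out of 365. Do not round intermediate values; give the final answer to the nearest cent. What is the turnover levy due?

2006-01-01 to 2006-08-18: 230 days, exemption €121,000 → (€229,000 − €121,000) × 0.95% × 230/365 = €646.5205
2006-08-19 to 2006-12-31: 135 days, exemption €63,000 → (€229,000 − €63,000) × 0.95% × 135/365 = €583.2740
Total = €1,229.7945

€1,229.79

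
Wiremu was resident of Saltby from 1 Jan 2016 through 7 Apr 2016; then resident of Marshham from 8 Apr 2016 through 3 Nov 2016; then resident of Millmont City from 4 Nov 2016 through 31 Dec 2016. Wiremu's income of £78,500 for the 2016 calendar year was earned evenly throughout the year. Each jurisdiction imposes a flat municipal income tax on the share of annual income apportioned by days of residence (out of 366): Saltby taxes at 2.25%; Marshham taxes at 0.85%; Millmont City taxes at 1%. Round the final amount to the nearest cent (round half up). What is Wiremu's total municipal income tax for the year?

Saltby, 1 Jan – 7 Apr 2016: 98 days → £78,500 × 2.25% × 98/366 = £472.9303
Marshham, 8 Apr – 3 Nov 2016: 210 days → £78,500 × 0.85% × 210/366 = £382.8484
Millmont City, 4 Nov – 31 Dec 2016: 58 days → £78,500 × 1% × 58/366 = £124.3989
Total = £980.1776

£980.18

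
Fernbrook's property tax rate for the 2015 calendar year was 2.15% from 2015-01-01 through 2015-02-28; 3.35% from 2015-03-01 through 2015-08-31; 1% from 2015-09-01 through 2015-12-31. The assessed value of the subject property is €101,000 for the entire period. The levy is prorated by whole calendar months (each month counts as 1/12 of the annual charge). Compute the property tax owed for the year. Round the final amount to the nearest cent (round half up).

2015-01-01 to 2015-02-28: 2 months at 2.15% → €101,000 × 2.15% × 2/12 = €361.9167
2015-03-01 to 2015-08-31: 6 months at 3.35% → €101,000 × 3.35% × 6/12 = €1,691.7500
2015-09-01 to 2015-12-31: 4 months at 1% → €101,000 × 1% × 4/12 = €336.6667
Total = €2,390.3333

€2,390.33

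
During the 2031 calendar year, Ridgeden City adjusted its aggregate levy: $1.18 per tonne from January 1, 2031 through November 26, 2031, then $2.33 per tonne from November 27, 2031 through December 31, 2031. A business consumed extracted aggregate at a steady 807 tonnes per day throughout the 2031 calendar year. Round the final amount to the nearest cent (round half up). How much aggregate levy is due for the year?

January 1 – November 26, 2031: 330 days × 807 tonnes/day = 266,310 tonnes at $1.18/tonne → $314,245.80
November 27 – December 31, 2031: 35 days × 807 tonnes/day = 28,245 tonnes at $2.33/tonne → $65,810.85

$380,056.65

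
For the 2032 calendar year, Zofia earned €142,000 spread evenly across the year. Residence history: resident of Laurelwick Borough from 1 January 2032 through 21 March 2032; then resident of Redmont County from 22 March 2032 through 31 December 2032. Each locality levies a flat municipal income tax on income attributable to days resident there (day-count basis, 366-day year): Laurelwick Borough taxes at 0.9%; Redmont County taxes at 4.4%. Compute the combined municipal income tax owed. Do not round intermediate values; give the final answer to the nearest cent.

Laurelwick Borough, 1 January – 21 March 2032: 81 days → €142,000 × 0.9% × 81/366 = €282.8361
Redmont County, 22 March – 31 December 2032: 285 days → €142,000 × 4.4% × 285/366 = €4,865.2459
Total = €5,148.0820

€5,148.08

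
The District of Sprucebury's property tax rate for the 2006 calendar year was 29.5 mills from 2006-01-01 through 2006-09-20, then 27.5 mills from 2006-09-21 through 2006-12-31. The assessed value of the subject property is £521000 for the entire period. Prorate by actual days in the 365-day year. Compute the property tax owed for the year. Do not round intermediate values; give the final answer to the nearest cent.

£15078.31

2006-01-01 to 2006-09-20: 263 days at 29.5 mills → £521000 × 2.95% × 263/365 = £11074.4616
2006-09-21 to 2006-12-31: 102 days at 27.5 mills → £521000 × 2.75% × 102/365 = £4003.8493
Total = £15078.3110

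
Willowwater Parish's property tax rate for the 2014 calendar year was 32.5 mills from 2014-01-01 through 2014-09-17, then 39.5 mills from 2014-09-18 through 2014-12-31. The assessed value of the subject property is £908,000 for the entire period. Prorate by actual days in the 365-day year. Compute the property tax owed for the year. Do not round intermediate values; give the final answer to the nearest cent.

£31,338.44

2014-01-01 to 2014-09-17: 260 days at 32.5 mills → £908,000 × 3.25% × 260/365 = £21,020.8219
2014-09-18 to 2014-12-31: 105 days at 39.5 mills → £908,000 × 3.95% × 105/365 = £10,317.6164
Total = £31,338.4384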